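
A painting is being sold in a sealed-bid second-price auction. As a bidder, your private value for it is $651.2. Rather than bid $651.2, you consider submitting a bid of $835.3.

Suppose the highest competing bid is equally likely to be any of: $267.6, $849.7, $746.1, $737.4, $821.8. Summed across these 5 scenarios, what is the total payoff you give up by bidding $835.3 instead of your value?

The deviation costs you only when the competing bid falls strictly between $651.2 and $835.3; elsewhere both bids give the same outcome.
$267.6: outcomes coincide → loss $0.
$849.7: outcomes coincide → loss $0.
$746.1: truthful payoff $0, deviation payoff −$94.9 → loss $94.9.
$737.4: truthful payoff $0, deviation payoff −$86.2 → loss $86.2.
$821.8: truthful payoff $0, deviation payoff −$170.6 → loss $170.6.
Total loss = $94.9 + $86.2 + $170.6 = $351.7.
In a second-price auction your bid sets only whether you win, not what you pay, so bidding your true value is weakly dominant.

$351.7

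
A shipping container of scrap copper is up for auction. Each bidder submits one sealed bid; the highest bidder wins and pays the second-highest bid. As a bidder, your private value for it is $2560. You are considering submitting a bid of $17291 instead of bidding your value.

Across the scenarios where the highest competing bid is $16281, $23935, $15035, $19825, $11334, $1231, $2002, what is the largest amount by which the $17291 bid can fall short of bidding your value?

$16281: truthful gives $0, deviation gives −$13721 → loss $13721.
$23935: same outcome either way → loss $0.
$15035: truthful gives $0, deviation gives −$12475 → loss $12475.
$19825: same outcome either way → loss $0.
$11334: truthful gives $0, deviation gives −$8774 → loss $8774.
$1231: same outcome either way → loss $0.
$2002: same outcome either way → loss $0.
Maximum loss: $13721.

$13721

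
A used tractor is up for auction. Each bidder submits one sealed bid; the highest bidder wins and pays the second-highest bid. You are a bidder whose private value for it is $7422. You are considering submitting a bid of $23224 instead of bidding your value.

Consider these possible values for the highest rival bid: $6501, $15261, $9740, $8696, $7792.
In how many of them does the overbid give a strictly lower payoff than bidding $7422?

4

The deviation hurts exactly when the highest competing bid lies strictly between $7422 and $23224 — overbidding then wins at a price above your value.
$6501: below both → same outcome either way.
$15261: inside the interval → strictly worse (loss $7839).
$9740: inside the interval → strictly worse (loss $2318).
$8696: inside the interval → strictly worse (loss $1274).
$7792: inside the interval → strictly worse (loss $370).
Count: 4.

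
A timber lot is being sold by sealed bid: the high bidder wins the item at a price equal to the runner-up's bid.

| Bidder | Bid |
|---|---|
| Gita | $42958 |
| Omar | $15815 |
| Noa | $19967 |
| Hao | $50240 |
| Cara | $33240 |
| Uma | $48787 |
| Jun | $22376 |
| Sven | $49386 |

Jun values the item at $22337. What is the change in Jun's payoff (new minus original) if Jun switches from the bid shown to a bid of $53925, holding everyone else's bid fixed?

The highest bid among the other bidders is $50240; Jun's bid doesn't change that.
Original bid $22376: Jun is not highest (top rival bid is $50240); payoff $0.
Alternative bid $53925: Jun is highest, pays the top rival bid $50240; payoff $22337 − $50240 = −$27903.
Change in payoff = −$27903 − ($0) = −$27903.

−$27903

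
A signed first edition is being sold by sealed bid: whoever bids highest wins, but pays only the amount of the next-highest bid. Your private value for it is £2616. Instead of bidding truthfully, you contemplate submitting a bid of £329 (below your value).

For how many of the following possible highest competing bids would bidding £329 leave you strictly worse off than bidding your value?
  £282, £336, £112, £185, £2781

1

The deviation hurts exactly when the highest competing bid lies strictly between £329 and £2616 — underbidding then forfeits a profitable win.
£282: below both → same outcome either way.
£336: inside the interval → strictly worse (loss £2280).
£112: below both → same outcome either way.
£185: below both → same outcome either way.
£2781: above both → same outcome either way.
Count: 1.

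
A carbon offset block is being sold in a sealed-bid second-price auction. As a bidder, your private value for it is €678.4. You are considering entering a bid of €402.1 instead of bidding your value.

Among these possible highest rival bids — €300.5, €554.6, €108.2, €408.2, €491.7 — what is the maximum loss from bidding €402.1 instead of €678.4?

€300.5: same outcome either way → loss €0.
€554.6: truthful gives €123.8, deviation gives €0 → loss €123.8.
€108.2: same outcome either way → loss €0.
€408.2: truthful gives €270.2, deviation gives €0 → loss €270.2.
€491.7: truthful gives €186.7, deviation gives €0 → loss €186.7.
Maximum loss: €270.2.

€270.2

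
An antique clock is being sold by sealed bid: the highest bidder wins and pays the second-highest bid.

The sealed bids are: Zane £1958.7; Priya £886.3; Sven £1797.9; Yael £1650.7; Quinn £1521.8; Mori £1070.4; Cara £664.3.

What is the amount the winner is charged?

£1797.9

Highest bid: Zane at £1958.7, so Zane wins.
Second-highest bid: Sven at £1797.9 — that is the price the winner pays.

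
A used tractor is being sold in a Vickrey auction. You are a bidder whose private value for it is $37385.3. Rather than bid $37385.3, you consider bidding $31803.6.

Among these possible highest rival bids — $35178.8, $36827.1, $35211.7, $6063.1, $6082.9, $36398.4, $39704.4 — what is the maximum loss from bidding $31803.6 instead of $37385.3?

$35178.8: truthful gives $2206.5, deviation gives $0 → loss $2206.5.
$36827.1: truthful gives $558.2, deviation gives $0 → loss $558.2.
$35211.7: truthful gives $2173.6, deviation gives $0 → loss $2173.6.
$6063.1: same outcome either way → loss $0.
$6082.9: same outcome either way → loss $0.
$36398.4: truthful gives $986.9, deviation gives $0 → loss $986.9.
$39704.4: same outcome either way → loss $0.
Maximum loss: $2206.5.

$2206.5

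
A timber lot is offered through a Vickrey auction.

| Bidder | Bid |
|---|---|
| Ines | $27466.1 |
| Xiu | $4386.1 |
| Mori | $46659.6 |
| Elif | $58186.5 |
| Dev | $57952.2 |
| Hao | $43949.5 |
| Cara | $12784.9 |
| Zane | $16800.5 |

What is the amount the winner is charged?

Highest bid: Elif at $58186.5, so Elif wins.
Second-highest bid: Dev at $57952.2 — that is the price the winner pays.

$57952.2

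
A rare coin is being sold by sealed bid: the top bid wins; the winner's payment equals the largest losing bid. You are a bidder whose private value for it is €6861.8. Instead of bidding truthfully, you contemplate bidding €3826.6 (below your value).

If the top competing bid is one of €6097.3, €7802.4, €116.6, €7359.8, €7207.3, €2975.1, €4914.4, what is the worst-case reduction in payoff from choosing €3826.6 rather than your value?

€6097.3: truthful gives €764.5, deviation gives €0 → loss €764.5.
€7802.4: same outcome either way → loss €0.
€116.6: same outcome either way → loss €0.
€7359.8: same outcome either way → loss €0.
€7207.3: same outcome either way → loss €0.
€2975.1: same outcome either way → loss €0.
€4914.4: truthful gives €1947.4, deviation gives €0 → loss €1947.4.
Maximum loss: €1947.4.

€1947.4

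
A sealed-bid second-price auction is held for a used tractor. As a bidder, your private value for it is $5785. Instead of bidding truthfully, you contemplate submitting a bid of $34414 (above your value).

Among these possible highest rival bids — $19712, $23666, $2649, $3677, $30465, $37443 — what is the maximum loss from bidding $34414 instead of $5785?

$19712: truthful gives $0, deviation gives −$13927 → loss $13927.
$23666: truthful gives $0, deviation gives −$17881 → loss $17881.
$2649: same outcome either way → loss $0.
$3677: same outcome either way → loss $0.
$30465: truthful gives $0, deviation gives −$24680 → loss $24680.
$37443: same outcome either way → loss $0.
Maximum loss: $24680.

$24680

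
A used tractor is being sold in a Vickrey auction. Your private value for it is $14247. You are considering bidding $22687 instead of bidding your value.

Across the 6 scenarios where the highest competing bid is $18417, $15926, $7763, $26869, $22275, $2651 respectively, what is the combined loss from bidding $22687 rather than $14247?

$13877

The deviation costs you only when the competing bid falls strictly between $14247 and $22687; elsewhere both bids give the same outcome.
$18417: truthful payoff $0, deviation payoff −$4170 → loss $4170.
$15926: truthful payoff $0, deviation payoff −$1679 → loss $1679.
$7763: outcomes coincide → loss $0.
$26869: outcomes coincide → loss $0.
$22275: truthful payoff $0, deviation payoff −$8028 → loss $8028.
$2651: outcomes coincide → loss $0.
Total loss = $4170 + $1679 + $8028 = $13877.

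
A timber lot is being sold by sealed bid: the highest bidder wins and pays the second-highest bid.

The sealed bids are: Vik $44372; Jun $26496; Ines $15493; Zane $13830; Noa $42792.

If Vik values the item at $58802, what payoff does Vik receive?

$16010

Highest bid: Vik at $44372, so Vik wins.
Second-highest bid: Noa at $42792 — that is the price the winner pays.
Vik's payoff = value − price = $58802 − $42792 = $16010.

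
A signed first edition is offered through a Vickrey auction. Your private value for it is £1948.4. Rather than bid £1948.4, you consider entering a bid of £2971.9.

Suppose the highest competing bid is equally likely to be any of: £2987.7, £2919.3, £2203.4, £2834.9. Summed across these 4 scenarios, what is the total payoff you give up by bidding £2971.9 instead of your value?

The deviation costs you only when the competing bid falls strictly between £1948.4 and £2971.9; elsewhere both bids give the same outcome.
£2987.7: outcomes coincide → loss £0.
£2919.3: truthful payoff £0, deviation payoff −£970.9 → loss £970.9.
£2203.4: truthful payoff £0, deviation payoff −£255 → loss £255.
£2834.9: truthful payoff £0, deviation payoff −£886.5 → loss £886.5.
Total loss = £970.9 + £255 + £886.5 = £2112.4.
Truthful bidding weakly dominates here: raising your bid can only win items priced above your value, and lowering it can only forfeit items priced below.

£2112.4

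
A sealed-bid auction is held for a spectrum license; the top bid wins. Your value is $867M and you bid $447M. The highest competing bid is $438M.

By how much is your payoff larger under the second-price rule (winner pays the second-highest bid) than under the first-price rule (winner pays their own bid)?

$9M

You have the highest bid, so you win under either rule.
Second-price: pay $438M → payoff $429M.
First-price: pay your own bid $447M → payoff $420M.
Difference = $429M − ($420M) = $9M.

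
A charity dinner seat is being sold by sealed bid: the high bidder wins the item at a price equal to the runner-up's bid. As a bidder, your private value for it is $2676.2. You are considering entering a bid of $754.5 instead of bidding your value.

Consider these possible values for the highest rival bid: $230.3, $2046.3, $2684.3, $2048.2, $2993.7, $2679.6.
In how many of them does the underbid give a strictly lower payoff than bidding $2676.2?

2

The deviation hurts exactly when the highest competing bid lies strictly between $754.5 and $2676.2 — underbidding then forfeits a profitable win.
$230.3: below both → same outcome either way.
$2046.3: inside the interval → strictly worse (loss $629.9).
$2684.3: above both → same outcome either way.
$2048.2: inside the interval → strictly worse (loss $628).
$2993.7: above both → same outcome either way.
$2679.6: above both → same outcome either way.
Count: 2.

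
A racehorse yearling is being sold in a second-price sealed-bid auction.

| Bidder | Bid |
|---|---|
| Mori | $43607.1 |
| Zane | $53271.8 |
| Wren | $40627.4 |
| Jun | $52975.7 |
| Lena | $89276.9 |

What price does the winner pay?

Highest bid: Lena at $89276.9, so Lena wins.
Second-highest bid: Zane at $53271.8 — that is the price the winner pays.

$53271.8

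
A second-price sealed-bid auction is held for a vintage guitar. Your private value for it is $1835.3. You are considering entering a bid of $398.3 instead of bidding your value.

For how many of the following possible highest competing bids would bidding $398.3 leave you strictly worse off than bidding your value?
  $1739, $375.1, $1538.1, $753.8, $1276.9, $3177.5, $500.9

The deviation hurts exactly when the highest competing bid lies strictly between $398.3 and $1835.3 — underbidding then forfeits a profitable win.
$1739: inside the interval → strictly worse (loss $96.3).
$375.1: below both → same outcome either way.
$1538.1: inside the interval → strictly worse (loss $297.2).
$753.8: inside the interval → strictly worse (loss $1081.5).
$1276.9: inside the interval → strictly worse (loss $558.4).
$3177.5: above both → same outcome either way.
$500.9: inside the interval → strictly worse (loss $1334.4).
Count: 5.

5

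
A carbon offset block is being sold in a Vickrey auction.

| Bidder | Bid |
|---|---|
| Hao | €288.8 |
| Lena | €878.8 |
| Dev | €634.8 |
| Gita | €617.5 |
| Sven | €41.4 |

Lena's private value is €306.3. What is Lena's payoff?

Highest bid: Lena at €878.8, so Lena wins.
Second-highest bid: Dev at €634.8 — that is the price the winner pays.
Lena's payoff = value − price = €306.3 − €634.8 = −€328.5.

−€328.5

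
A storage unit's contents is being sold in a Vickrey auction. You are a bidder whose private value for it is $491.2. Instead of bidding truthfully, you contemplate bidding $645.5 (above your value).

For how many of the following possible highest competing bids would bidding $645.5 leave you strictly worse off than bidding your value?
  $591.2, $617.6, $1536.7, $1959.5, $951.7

2

The deviation hurts exactly when the highest competing bid lies strictly between $491.2 and $645.5 — overbidding then wins at a price above your value.
$591.2: inside the interval → strictly worse (loss $100).
$617.6: inside the interval → strictly worse (loss $126.4).
$1536.7: above both → same outcome either way.
$1959.5: above both → same outcome either way.
$951.7: above both → same outcome either way.
Count: 2.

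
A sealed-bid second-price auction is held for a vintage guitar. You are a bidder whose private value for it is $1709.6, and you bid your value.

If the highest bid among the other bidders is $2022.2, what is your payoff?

Your bid $1709.6 is below the highest competing bid $2022.2, so you lose.
A losing bidder pays nothing and receives nothing: payoff = $0.

$0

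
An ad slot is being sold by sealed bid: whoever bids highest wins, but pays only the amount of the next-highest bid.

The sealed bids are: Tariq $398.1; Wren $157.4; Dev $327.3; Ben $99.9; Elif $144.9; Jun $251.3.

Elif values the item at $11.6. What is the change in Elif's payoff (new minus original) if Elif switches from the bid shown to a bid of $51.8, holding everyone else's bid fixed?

The highest bid among the other bidders is $398.1; Elif's bid doesn't change that.
Original bid $144.9: Elif is not highest (top rival bid is $398.1); payoff $0.
Alternative bid $51.8: Elif is not highest (top rival bid is $398.1); payoff $0.
Change in payoff = $0 − ($0) = $0.

$0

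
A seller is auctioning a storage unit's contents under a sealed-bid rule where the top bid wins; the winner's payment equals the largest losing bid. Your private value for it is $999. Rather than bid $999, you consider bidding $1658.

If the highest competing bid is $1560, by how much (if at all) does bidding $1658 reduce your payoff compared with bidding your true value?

Bidding your value $999: you lose (since $999 < $1560). Payoff $0.
Bidding $1658: you win and pay $1560. Payoff $999 − $1560 = −$561.
The competing bid $1560 lies between your value and your inflated bid, so overbidding wins an item priced above your value.
Loss from deviating = $0 − (−$561) = $561.

$561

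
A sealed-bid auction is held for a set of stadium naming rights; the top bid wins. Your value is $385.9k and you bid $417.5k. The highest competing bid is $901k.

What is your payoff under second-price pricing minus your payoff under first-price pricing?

$0k

Your bid $417.5k is below $901k, so you lose under either rule.
Payoff is $0k in both cases; difference = $0k.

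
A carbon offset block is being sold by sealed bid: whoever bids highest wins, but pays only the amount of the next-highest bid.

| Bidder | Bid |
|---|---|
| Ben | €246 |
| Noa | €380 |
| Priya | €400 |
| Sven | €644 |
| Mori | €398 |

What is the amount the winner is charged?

€400

Highest bid: Sven at €644, so Sven wins.
Second-highest bid: Priya at €400 — that is the price the winner pays.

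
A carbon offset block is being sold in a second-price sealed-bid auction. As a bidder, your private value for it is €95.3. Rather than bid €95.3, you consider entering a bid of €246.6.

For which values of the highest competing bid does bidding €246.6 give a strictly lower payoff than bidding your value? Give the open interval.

If the competing bid is below €95.3, both bids win at the same price — no difference.
If it is above €246.6, both bids lose — no difference.
If it lies strictly between €95.3 and €246.6, bidding your value loses (payoff 0) while bidding €246.6 wins at a price above your value (payoff negative).
So the deviation strictly hurts on the open interval (€95.3, €246.6).
Truthful bidding weakly dominates here: raising your bid can only win items priced above your value, and lowering it can only forfeit items priced below.

(€95.3, €246.6)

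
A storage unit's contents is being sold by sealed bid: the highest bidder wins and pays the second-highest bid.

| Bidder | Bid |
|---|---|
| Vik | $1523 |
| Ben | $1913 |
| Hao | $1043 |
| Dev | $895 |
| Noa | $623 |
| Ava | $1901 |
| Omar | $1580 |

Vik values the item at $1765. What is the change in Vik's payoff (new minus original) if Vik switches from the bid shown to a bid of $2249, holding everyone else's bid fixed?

−$148

The highest bid among the other bidders is $1913; Vik's bid doesn't change that.
Original bid $1523: Vik is not highest (top rival bid is $1913); payoff $0.
Alternative bid $2249: Vik is highest, pays the top rival bid $1913; payoff $1765 − $1913 = −$148.
Change in payoff = −$148 − ($0) = −$148.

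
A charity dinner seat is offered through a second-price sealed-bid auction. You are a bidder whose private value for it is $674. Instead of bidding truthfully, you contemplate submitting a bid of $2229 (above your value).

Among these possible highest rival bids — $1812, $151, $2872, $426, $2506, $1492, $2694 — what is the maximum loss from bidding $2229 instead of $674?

$1138

$1812: truthful gives $0, deviation gives −$1138 → loss $1138.
$151: same outcome either way → loss $0.
$2872: same outcome either way → loss $0.
$426: same outcome either way → loss $0.
$2506: same outcome either way → loss $0.
$1492: truthful gives $0, deviation gives −$818 → loss $818.
$2694: same outcome either way → loss $0.
Maximum loss: $1138.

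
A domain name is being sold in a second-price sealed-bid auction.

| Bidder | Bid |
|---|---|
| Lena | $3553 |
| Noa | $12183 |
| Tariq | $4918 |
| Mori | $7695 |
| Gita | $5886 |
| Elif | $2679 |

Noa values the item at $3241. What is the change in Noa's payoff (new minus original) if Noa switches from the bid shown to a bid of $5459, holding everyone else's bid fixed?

$4454

The highest bid among the other bidders is $7695; Noa's bid doesn't change that.
Original bid $12183: Noa is highest, pays the top rival bid $7695; payoff $3241 − $7695 = −$4454.
Alternative bid $5459: Noa is not highest (top rival bid is $7695); payoff $0.
Change in payoff = $0 − (−$4454) = $4454.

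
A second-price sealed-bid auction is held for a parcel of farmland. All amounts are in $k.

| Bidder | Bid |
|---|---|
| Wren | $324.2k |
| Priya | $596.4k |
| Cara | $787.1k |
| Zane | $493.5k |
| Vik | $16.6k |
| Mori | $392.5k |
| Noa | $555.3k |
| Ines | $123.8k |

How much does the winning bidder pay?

$596.4k

Highest bid: Cara at $787.1k, so Cara wins.
Second-highest bid: Priya at $596.4k — that is the price the winner pays.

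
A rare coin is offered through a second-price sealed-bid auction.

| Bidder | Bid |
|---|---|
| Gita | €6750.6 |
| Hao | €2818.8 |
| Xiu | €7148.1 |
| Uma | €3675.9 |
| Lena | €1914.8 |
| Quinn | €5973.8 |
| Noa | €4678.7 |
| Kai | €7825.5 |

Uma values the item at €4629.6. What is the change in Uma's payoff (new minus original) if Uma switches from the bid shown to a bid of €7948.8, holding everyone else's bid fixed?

The highest bid among the other bidders is €7825.5; Uma's bid doesn't change that.
Original bid €3675.9: Uma is not highest (top rival bid is €7825.5); payoff €0.
Alternative bid €7948.8: Uma is highest, pays the top rival bid €7825.5; payoff €4629.6 − €7825.5 = −€3195.9.
Change in payoff = −€3195.9 − (€0) = −€3195.9.

−€3195.9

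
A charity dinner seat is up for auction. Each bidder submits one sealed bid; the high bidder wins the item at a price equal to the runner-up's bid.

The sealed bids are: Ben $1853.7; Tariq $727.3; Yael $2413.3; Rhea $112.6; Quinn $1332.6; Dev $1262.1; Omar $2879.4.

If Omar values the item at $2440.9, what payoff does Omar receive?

$27.6

Highest bid: Omar at $2879.4, so Omar wins.
Second-highest bid: Yael at $2413.3 — that is the price the winner pays.
Omar's payoff = value − price = $2440.9 − $2413.3 = $27.6.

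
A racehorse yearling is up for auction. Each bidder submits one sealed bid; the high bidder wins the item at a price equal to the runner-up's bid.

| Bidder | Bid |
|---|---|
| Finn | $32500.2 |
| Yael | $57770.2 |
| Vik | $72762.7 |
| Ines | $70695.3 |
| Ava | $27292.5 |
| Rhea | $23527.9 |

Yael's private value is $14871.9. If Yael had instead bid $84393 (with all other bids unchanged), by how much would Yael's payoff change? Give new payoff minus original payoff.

−$57890.8

The highest bid among the other bidders is $72762.7; Yael's bid doesn't change that.
Original bid $57770.2: Yael is not highest (top rival bid is $72762.7); payoff $0.
Alternative bid $84393: Yael is highest, pays the top rival bid $72762.7; payoff $14871.9 − $72762.7 = −$57890.8.
Change in payoff = −$57890.8 − ($0) = −$57890.8.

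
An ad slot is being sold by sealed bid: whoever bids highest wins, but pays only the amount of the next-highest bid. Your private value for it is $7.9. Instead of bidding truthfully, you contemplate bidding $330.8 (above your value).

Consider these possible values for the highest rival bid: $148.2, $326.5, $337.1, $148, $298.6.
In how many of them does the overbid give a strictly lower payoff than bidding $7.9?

4

The deviation hurts exactly when the highest competing bid lies strictly between $7.9 and $330.8 — overbidding then wins at a price above your value.
$148.2: inside the interval → strictly worse (loss $140.3).
$326.5: inside the interval → strictly worse (loss $318.6).
$337.1: above both → same outcome either way.
$148: inside the interval → strictly worse (loss $140.1).
$298.6: inside the interval → strictly worse (loss $290.7).
Count: 4.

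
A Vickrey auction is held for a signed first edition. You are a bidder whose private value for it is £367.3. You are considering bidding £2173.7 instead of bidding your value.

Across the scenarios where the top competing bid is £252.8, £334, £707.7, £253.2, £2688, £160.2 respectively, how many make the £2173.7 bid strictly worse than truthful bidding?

1

The deviation hurts exactly when the highest competing bid lies strictly between £367.3 and £2173.7 — overbidding then wins at a price above your value.
£252.8: below both → same outcome either way.
£334: below both → same outcome either way.
£707.7: inside the interval → strictly worse (loss £340.4).
£253.2: below both → same outcome either way.
£2688: above both → same outcome either way.
£160.2: below both → same outcome either way.
Count: 1.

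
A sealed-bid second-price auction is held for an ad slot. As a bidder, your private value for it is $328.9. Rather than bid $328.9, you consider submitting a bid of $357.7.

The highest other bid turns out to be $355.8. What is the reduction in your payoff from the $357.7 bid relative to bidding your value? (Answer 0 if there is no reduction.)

Bidding your value $328.9: you lose (since $328.9 < $355.8). Payoff $0.
Bidding $357.7: you win and pay $355.8. Payoff $328.9 − $355.8 = −$26.9.
The competing bid $355.8 lies between your value and your inflated bid, so overbidding wins an item priced above your value.
Loss from deviating = $0 − (−$26.9) = $26.9.

$26.9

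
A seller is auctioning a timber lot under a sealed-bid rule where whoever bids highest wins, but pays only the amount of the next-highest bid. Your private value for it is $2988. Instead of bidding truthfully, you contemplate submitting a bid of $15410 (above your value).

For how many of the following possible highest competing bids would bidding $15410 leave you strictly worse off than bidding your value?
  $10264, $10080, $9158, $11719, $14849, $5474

6

The deviation hurts exactly when the highest competing bid lies strictly between $2988 and $15410 — overbidding then wins at a price above your value.
$10264: inside the interval → strictly worse (loss $7276).
$10080: inside the interval → strictly worse (loss $7092).
$9158: inside the interval → strictly worse (loss $6170).
$11719: inside the interval → strictly worse (loss $8731).
$14849: inside the interval → strictly worse (loss $11861).
$5474: inside the interval → strictly worse (loss $2486).
Count: 6.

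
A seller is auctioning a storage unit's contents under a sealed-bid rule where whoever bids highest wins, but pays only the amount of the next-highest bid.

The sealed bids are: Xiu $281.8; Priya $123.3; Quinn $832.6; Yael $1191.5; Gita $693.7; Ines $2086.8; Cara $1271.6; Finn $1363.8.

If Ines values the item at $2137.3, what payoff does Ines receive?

Highest bid: Ines at $2086.8, so Ines wins.
Second-highest bid: Finn at $1363.8 — that is the price the winner pays.
Ines's payoff = value − price = $2137.3 − $1363.8 = $773.5.

$773.5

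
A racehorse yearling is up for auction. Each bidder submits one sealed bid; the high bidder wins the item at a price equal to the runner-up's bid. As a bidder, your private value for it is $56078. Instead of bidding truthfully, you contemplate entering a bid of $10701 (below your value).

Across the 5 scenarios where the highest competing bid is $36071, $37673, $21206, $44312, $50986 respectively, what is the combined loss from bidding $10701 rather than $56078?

The deviation costs you only when the competing bid falls strictly between $10701 and $56078; elsewhere both bids give the same outcome.
$36071: truthful payoff $20007, deviation payoff $0 → loss $20007.
$37673: truthful payoff $18405, deviation payoff $0 → loss $18405.
$21206: truthful payoff $34872, deviation payoff $0 → loss $34872.
$44312: truthful payoff $11766, deviation payoff $0 → loss $11766.
$50986: truthful payoff $5092, deviation payoff $0 → loss $5092.
Total loss = $20007 + $18405 + $34872 + $11766 + $5092 = $90142.

$90142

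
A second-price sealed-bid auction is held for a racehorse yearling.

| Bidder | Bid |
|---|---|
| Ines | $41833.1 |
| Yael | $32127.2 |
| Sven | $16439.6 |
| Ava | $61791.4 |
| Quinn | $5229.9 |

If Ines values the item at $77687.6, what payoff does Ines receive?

Highest bid: Ava at $61791.4, so Ava wins.
Second-highest bid: Ines at $41833.1 — that is the price the winner pays.
Ines did not win, so Ines pays nothing and receives nothing: payoff $0.

$0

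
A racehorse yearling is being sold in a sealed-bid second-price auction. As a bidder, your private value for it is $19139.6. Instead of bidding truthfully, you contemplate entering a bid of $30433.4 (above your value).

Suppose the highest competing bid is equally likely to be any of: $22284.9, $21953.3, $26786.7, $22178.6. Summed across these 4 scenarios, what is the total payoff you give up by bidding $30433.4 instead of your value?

$16645.1

The deviation costs you only when the competing bid falls strictly between $19139.6 and $30433.4; elsewhere both bids give the same outcome.
$22284.9: truthful payoff $0, deviation payoff −$3145.3 → loss $3145.3.
$21953.3: truthful payoff $0, deviation payoff −$2813.7 → loss $2813.7.
$26786.7: truthful payoff $0, deviation payoff −$7647.1 → loss $7647.1.
$22178.6: truthful payoff $0, deviation payoff −$3039 → loss $3039.
Total loss = $3145.3 + $2813.7 + $7647.1 + $3039 = $16645.1.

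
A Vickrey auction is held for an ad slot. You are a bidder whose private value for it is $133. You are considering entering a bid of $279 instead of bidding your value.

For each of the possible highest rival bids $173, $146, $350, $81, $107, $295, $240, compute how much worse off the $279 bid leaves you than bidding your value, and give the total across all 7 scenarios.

The deviation costs you only when the competing bid falls strictly between $133 and $279; elsewhere both bids give the same outcome.
$173: truthful payoff $0, deviation payoff −$40 → loss $40.
$146: truthful payoff $0, deviation payoff −$13 → loss $13.
$350: outcomes coincide → loss $0.
$81: outcomes coincide → loss $0.
$107: outcomes coincide → loss $0.
$295: outcomes coincide → loss $0.
$240: truthful payoff $0, deviation payoff −$107 → loss $107.
Total loss = $40 + $13 + $107 = $160.
In a second-price auction your bid sets only whether you win, not what you pay, so bidding your true value is weakly dominant.

$160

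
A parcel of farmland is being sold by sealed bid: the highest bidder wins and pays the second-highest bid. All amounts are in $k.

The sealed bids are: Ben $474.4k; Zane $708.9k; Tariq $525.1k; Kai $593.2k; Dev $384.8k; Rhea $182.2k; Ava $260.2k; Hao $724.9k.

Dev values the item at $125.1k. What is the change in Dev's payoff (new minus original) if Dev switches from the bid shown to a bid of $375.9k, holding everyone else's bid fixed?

The highest bid among the other bidders is $724.9k; Dev's bid doesn't change that.
Original bid $384.8k: Dev is not highest (top rival bid is $724.9k); payoff $0k.
Alternative bid $375.9k: Dev is not highest (top rival bid is $724.9k); payoff $0k.
Change in payoff = $0k − ($0k) = $0k.

$0k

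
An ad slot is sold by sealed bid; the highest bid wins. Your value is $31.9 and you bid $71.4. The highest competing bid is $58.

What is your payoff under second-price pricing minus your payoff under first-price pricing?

$13.4

You have the highest bid, so you win under either rule.
Second-price: pay $58 → payoff −$26.1.
First-price: pay your own bid $71.4 → payoff −$39.5.
Difference = −$26.1 − (−$39.5) = $13.4.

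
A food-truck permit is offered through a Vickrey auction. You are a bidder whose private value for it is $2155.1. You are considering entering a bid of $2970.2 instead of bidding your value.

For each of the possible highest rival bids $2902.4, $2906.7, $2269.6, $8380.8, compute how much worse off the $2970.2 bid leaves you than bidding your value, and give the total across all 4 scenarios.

The deviation costs you only when the competing bid falls strictly between $2155.1 and $2970.2; elsewhere both bids give the same outcome.
$2902.4: truthful payoff $0, deviation payoff −$747.3 → loss $747.3.
$2906.7: truthful payoff $0, deviation payoff −$751.6 → loss $751.6.
$2269.6: truthful payoff $0, deviation payoff −$114.5 → loss $114.5.
$8380.8: outcomes coincide → loss $0.
Total loss = $747.3 + $751.6 + $114.5 = $1613.4.

$1613.4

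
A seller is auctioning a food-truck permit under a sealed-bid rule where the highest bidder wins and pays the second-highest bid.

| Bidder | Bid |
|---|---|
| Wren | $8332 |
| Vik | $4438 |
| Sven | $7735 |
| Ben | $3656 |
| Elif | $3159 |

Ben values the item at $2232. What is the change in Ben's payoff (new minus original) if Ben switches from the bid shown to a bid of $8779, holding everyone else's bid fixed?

The highest bid among the other bidders is $8332; Ben's bid doesn't change that.
Original bid $3656: Ben is not highest (top rival bid is $8332); payoff $0.
Alternative bid $8779: Ben is highest, pays the top rival bid $8332; payoff $2232 − $8332 = −$6100.
Change in payoff = −$6100 − ($0) = −$6100.

−$6100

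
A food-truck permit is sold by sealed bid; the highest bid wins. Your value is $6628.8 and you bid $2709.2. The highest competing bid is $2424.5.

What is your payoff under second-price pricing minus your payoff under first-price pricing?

$284.7

You have the highest bid, so you win under either rule.
Second-price: pay $2424.5 → payoff $4204.3.
First-price: pay your own bid $2709.2 → payoff $3919.6.
Difference = $4204.3 − ($3919.6) = $284.7.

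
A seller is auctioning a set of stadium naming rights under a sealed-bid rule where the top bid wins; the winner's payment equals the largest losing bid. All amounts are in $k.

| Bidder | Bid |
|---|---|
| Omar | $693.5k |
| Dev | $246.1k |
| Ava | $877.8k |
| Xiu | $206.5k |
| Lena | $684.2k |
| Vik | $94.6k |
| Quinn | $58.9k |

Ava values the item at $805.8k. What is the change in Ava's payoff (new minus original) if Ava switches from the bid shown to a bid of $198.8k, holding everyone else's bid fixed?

−$112.3k

The highest bid among the other bidders is $693.5k; Ava's bid doesn't change that.
Original bid $877.8k: Ava is highest, pays the top rival bid $693.5k; payoff $805.8k − $693.5k = $112.3k.
Alternative bid $198.8k: Ava is not highest (top rival bid is $693.5k); payoff $0k.
Change in payoff = $0k − ($112.3k) = −$112.3k.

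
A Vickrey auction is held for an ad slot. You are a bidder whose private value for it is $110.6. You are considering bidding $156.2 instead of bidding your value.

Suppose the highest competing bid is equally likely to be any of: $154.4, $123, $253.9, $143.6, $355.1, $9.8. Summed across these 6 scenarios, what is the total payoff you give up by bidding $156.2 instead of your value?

The deviation costs you only when the competing bid falls strictly between $110.6 and $156.2; elsewhere both bids give the same outcome.
$154.4: truthful payoff $0, deviation payoff −$43.8 → loss $43.8.
$123: truthful payoff $0, deviation payoff −$12.4 → loss $12.4.
$253.9: outcomes coincide → loss $0.
$143.6: truthful payoff $0, deviation payoff −$33 → loss $33.
$355.1: outcomes coincide → loss $0.
$9.8: outcomes coincide → loss $0.
Total loss = $43.8 + $12.4 + $33 = $89.2.

$89.2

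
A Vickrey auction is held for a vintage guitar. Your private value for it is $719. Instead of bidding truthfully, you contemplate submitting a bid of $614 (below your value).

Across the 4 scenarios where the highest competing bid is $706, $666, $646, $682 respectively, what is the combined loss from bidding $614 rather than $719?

$176

The deviation costs you only when the competing bid falls strictly between $614 and $719; elsewhere both bids give the same outcome.
$706: truthful payoff $13, deviation payoff $0 → loss $13.
$666: truthful payoff $53, deviation payoff $0 → loss $53.
$646: truthful payoff $73, deviation payoff $0 → loss $73.
$682: truthful payoff $37, deviation payoff $0 → loss $37.
Total loss = $13 + $53 + $73 + $37 = $176.
Truthful bidding weakly dominates here: raising your bid can only win items priced above your value, and lowering it can only forfeit items priced below.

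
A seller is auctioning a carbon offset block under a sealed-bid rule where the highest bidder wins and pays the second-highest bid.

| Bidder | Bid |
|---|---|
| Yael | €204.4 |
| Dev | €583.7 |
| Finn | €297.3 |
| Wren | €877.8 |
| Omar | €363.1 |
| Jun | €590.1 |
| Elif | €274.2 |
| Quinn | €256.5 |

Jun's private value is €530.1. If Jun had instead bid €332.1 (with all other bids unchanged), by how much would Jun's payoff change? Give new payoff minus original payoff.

The highest bid among the other bidders is €877.8; Jun's bid doesn't change that.
Original bid €590.1: Jun is not highest (top rival bid is €877.8); payoff €0.
Alternative bid €332.1: Jun is not highest (top rival bid is €877.8); payoff €0.
Change in payoff = €0 − (€0) = €0.

€0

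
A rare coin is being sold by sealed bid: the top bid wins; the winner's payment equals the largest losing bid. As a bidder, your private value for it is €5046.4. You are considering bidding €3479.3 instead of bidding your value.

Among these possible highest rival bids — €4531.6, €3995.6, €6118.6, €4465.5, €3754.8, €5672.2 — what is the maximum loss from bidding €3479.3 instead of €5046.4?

€4531.6: truthful gives €514.8, deviation gives €0 → loss €514.8.
€3995.6: truthful gives €1050.8, deviation gives €0 → loss €1050.8.
€6118.6: same outcome either way → loss €0.
€4465.5: truthful gives €580.9, deviation gives €0 → loss €580.9.
€3754.8: truthful gives €1291.6, deviation gives €0 → loss €1291.6.
€5672.2: same outcome either way → loss €0.
Maximum loss: €1291.6.

€1291.6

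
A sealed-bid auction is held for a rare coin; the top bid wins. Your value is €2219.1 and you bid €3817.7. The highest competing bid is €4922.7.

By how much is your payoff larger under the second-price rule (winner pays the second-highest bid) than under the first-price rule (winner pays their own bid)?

€0

Your bid €3817.7 is below €4922.7, so you lose under either rule.
Payoff is €0 in both cases; difference = €0.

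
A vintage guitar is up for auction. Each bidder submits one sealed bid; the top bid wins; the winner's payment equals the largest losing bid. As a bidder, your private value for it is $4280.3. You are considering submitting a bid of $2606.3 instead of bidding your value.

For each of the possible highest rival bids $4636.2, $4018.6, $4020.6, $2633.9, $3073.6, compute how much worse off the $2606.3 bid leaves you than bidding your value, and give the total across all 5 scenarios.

The deviation costs you only when the competing bid falls strictly between $2606.3 and $4280.3; elsewhere both bids give the same outcome.
$4636.2: outcomes coincide → loss $0.
$4018.6: truthful payoff $261.7, deviation payoff $0 → loss $261.7.
$4020.6: truthful payoff $259.7, deviation payoff $0 → loss $259.7.
$2633.9: truthful payoff $1646.4, deviation payoff $0 → loss $1646.4.
$3073.6: truthful payoff $1206.7, deviation payoff $0 → loss $1206.7.
Total loss = $261.7 + $259.7 + $1646.4 + $1206.7 = $3374.5.
In a second-price auction your bid sets only whether you win, not what you pay, so bidding your true value is weakly dominant.

$3374.5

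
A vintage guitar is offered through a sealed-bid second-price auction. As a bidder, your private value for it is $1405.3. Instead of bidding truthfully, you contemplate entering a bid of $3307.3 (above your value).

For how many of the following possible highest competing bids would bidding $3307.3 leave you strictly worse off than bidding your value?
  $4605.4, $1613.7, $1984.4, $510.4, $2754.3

The deviation hurts exactly when the highest competing bid lies strictly between $1405.3 and $3307.3 — overbidding then wins at a price above your value.
$4605.4: above both → same outcome either way.
$1613.7: inside the interval → strictly worse (loss $208.4).
$1984.4: inside the interval → strictly worse (loss $579.1).
$510.4: below both → same outcome either way.
$2754.3: inside the interval → strictly worse (loss $1349).
Count: 3.

3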